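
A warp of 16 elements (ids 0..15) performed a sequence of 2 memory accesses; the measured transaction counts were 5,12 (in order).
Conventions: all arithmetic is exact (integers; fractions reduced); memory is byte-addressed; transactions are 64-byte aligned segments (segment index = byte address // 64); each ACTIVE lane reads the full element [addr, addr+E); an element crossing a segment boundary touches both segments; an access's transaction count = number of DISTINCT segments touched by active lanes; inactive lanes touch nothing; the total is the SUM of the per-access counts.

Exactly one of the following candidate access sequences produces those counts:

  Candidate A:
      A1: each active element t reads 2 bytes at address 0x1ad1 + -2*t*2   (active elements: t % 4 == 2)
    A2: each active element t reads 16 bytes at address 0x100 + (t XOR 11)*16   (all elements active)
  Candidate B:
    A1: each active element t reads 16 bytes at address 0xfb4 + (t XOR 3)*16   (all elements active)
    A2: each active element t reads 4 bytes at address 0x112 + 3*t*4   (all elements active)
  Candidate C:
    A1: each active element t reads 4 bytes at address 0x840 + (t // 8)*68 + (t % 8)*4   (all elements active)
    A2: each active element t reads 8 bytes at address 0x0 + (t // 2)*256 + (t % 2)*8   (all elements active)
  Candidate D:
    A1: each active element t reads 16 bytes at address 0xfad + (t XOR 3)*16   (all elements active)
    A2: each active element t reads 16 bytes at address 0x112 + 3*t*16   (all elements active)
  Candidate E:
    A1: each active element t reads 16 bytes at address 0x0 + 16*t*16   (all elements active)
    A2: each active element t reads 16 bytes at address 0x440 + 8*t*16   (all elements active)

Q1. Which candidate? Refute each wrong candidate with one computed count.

A: A1 gives 2 transactions, not 5
B: A2 gives 4 transactions, not 12
C: A1 gives 2 transactions, not 5
E: A1 gives 16 transactions, not 5
D: all counts match (5,12)

Answer: D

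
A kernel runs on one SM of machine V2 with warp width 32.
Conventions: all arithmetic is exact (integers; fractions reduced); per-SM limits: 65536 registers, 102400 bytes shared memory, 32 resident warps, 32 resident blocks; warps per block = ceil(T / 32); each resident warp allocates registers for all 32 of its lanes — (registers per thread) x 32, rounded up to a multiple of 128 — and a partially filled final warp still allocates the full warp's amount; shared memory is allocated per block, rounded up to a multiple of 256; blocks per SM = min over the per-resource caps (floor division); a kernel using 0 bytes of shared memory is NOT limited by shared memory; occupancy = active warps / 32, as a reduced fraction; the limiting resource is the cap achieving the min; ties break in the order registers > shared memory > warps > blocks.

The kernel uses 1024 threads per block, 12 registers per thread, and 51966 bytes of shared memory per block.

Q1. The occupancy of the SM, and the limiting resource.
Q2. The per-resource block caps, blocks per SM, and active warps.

Answer: occupancy 1, limited by shared memory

registers: 5 blocks
shared memory: 1 block
warps: 1 block
blocks: 32 blocks

Answer: 1 block, 32 active warps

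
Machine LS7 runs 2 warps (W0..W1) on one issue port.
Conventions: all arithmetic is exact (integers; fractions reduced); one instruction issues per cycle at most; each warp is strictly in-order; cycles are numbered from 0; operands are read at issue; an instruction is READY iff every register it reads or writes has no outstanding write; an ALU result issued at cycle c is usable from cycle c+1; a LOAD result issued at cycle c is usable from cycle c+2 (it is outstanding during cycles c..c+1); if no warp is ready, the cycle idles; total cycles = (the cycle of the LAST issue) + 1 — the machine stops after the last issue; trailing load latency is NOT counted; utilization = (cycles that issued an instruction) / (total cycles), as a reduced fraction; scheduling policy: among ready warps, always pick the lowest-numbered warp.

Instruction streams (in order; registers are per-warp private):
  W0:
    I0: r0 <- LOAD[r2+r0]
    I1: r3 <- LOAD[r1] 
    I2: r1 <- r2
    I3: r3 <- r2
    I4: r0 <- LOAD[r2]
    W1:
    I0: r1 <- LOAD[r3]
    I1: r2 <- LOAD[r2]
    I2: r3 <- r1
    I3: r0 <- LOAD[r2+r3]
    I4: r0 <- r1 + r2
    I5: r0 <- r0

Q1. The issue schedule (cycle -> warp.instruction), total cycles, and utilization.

cycle 0: W0.I0
cycle 1: W0.I1
cycle 2: W0.I2
cycle 3: W0.I3
cycle 4: W0.I4
cycle 5: W1.I0
cycle 6: W1.I1
cycle 7: W1.I2
cycle 8: W1.I3
cycle 9: idle
cycle 10: W1.I4
cycle 11: W1.I5

Answer: 12 cycles, utilization 11/12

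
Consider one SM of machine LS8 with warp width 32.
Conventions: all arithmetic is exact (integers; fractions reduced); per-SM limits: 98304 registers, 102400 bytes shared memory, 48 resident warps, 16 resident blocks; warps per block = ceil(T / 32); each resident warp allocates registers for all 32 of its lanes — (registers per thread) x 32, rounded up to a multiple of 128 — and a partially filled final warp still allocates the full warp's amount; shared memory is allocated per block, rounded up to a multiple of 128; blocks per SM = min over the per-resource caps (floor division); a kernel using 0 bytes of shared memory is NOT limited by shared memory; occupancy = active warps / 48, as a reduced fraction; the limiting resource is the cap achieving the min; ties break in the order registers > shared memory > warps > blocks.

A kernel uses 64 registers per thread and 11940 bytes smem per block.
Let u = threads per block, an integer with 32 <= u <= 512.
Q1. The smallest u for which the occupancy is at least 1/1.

Answer: u = 161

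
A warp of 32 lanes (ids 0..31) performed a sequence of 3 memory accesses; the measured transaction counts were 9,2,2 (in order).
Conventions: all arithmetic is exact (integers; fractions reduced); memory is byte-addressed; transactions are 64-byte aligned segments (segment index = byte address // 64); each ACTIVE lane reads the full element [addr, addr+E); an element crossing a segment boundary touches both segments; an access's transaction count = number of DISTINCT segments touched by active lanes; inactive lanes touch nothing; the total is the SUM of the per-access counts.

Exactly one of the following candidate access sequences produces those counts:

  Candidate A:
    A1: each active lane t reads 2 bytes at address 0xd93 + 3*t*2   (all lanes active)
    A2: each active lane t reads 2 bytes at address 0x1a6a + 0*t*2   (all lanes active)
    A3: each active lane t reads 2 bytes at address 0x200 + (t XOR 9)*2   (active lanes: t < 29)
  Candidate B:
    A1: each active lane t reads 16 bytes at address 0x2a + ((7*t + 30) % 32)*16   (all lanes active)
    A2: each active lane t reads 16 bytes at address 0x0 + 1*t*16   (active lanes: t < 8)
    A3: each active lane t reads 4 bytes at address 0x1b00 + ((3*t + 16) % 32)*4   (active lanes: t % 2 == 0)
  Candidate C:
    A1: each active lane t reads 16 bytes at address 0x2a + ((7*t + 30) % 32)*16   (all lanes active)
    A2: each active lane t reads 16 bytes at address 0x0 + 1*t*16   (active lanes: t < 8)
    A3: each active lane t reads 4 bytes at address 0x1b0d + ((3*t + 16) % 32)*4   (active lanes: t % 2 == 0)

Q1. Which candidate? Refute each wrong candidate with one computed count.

A: A1 gives 4 transactions, not 9
C: A3 gives 3 transactions, not 2
B: all counts match (9,2,2)

Answer: B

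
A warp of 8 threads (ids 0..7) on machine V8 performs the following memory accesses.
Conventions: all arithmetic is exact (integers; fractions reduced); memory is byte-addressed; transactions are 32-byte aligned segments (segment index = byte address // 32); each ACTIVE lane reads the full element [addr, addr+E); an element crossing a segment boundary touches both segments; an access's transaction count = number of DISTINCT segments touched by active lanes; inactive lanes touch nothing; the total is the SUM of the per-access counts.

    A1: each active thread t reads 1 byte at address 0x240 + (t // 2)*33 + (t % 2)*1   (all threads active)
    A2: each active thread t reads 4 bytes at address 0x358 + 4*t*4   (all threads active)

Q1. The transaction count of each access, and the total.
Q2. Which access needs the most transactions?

A1: 4 transactions
A2: 5 transactions

Answer: 4,5; total 9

Answer: A2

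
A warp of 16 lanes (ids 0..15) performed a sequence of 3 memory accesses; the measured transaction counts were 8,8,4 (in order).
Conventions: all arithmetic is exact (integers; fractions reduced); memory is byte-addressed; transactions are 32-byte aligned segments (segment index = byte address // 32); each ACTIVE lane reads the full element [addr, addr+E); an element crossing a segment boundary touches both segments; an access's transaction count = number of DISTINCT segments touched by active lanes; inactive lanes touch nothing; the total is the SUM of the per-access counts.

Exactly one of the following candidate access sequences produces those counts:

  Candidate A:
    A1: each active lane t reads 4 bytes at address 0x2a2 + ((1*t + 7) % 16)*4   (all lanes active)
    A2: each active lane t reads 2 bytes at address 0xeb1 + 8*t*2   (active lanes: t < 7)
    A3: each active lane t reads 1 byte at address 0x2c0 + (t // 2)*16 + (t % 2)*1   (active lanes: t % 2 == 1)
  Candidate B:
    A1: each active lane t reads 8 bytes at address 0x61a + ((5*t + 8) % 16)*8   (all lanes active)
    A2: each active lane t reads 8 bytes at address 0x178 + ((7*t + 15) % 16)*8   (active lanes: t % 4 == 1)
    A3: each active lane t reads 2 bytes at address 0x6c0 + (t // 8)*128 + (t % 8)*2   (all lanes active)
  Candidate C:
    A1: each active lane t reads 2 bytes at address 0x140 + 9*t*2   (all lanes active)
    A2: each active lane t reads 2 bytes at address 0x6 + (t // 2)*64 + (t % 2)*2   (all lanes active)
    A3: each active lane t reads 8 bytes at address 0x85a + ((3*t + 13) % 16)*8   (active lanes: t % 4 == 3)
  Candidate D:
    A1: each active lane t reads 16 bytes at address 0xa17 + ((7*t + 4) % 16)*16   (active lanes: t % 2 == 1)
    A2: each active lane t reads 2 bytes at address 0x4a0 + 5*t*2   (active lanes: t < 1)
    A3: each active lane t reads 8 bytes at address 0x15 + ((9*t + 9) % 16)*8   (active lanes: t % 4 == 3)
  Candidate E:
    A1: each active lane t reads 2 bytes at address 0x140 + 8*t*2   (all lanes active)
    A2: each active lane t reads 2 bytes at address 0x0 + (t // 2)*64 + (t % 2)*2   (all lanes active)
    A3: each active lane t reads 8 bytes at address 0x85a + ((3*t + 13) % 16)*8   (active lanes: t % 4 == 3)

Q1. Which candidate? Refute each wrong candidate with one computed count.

A: A1 gives 3 transactions, not 8
B: A1 gives 5 transactions, not 8
C: A1 gives 9 transactions, not 8
D: A2 gives 1 transaction, not 8
E: all counts match (8,8,4)

Answer: E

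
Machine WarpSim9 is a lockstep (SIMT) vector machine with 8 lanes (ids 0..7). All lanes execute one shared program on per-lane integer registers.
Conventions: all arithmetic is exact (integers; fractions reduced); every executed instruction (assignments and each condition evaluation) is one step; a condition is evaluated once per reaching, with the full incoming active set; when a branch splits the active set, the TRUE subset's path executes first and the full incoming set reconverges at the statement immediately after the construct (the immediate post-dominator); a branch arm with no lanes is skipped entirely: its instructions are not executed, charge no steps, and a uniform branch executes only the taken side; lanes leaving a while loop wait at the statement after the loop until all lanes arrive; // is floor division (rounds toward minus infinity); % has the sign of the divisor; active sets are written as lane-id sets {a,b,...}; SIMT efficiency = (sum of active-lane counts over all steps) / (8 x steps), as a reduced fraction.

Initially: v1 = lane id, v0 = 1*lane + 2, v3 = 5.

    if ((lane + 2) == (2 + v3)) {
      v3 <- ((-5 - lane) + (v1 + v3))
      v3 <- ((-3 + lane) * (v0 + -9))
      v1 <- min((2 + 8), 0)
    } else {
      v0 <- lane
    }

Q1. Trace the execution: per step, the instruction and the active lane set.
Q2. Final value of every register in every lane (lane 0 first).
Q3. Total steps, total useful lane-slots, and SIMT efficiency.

step 0: eval ((lane + 2) == (2 + v3)) {0,1,2,3,4,5,6,7}
step 1: v3 <- ((-5 - lane) + (v1 + v3)) {5}
step 2: v3 <- ((-3 + lane) * (v0 + -9)) {5}
step 3: v1 <- min((2 + 8), 0)        {5}
step 4: v0 <- lane                   {0,1,2,3,4,6,7}

Answer: 5 steps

v1: 0,1,2,3,4,0,6,7
v0: 0,1,2,3,4,7,6,7
v3: 5,5,5,5,5,-4,5,5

steps = 5; useful = 18; efficiency = 18/40 = 9/20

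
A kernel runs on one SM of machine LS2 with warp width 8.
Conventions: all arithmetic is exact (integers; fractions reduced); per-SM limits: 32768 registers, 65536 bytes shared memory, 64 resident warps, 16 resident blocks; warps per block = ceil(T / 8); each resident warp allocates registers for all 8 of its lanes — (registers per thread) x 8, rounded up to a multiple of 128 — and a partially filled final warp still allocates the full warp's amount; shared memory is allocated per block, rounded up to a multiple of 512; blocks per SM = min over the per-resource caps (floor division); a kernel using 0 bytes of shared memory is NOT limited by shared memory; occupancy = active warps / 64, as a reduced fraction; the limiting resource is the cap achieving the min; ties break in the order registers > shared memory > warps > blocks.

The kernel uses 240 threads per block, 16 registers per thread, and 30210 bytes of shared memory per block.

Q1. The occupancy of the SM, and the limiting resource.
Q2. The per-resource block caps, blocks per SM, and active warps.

Answer: occupancy 15/16, limited by shared memory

registers: 8 blocks
shared memory: 2 blocks
warps: 2 blocks
blocks: 16 blocks

Answer: 2 blocks, 60 active warps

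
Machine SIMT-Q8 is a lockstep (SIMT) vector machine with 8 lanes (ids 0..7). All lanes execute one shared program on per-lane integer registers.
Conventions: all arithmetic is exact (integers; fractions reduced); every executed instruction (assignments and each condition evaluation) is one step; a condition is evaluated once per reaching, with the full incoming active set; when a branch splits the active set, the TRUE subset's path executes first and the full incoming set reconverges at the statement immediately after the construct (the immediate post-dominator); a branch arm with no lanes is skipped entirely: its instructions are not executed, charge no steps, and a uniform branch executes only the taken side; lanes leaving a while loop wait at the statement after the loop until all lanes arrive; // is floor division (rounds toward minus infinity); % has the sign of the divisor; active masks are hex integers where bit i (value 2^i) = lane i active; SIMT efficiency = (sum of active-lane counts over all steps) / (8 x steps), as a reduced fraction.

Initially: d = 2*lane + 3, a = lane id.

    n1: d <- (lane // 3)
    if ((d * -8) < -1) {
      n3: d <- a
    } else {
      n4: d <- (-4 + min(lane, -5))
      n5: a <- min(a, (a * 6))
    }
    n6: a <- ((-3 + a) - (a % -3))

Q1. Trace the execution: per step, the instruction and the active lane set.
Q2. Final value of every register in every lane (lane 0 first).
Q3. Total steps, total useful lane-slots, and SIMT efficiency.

step 0: d <- (lane // 3)             0xff
step 1: eval ((d * -8) < -1)         0xff
step 2: d <- a                       0xf8
step 3: d <- (-4 + min(lane, -5))    0x07
step 4: a <- min(a, (a * 6))         0x07
step 5: a <- ((-3 + a) - (a % -3))   0xff

Answer: 6 steps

d: -9,-9,-9,3,4,5,6,7
a: -3,0,0,0,3,3,3,6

steps = 6; useful = 35; efficiency = 35/48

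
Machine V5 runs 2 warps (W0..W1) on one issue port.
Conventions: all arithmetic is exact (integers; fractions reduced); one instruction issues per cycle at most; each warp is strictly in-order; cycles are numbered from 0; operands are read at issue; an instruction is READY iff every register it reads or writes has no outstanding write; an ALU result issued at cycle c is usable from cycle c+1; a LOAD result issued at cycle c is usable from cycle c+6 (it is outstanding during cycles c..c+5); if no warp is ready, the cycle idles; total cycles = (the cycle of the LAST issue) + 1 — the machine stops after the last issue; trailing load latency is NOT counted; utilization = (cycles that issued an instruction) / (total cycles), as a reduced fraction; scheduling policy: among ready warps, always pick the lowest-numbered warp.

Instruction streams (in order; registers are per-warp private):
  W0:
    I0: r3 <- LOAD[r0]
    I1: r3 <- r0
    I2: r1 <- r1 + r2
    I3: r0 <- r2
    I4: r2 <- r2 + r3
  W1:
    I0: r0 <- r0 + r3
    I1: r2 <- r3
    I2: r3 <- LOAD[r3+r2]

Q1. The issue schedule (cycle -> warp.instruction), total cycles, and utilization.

cycle 0: W0.I0
cycle 1: W1.I0
cycle 2: W1.I1
cycle 3: W1.I2
cycle 4: idle
cycle 5: idle
cycle 6: W0.I1
cycle 7: W0.I2
cycle 8: W0.I3
cycle 9: W0.I4

Answer: 10 cycles, utilization 4/5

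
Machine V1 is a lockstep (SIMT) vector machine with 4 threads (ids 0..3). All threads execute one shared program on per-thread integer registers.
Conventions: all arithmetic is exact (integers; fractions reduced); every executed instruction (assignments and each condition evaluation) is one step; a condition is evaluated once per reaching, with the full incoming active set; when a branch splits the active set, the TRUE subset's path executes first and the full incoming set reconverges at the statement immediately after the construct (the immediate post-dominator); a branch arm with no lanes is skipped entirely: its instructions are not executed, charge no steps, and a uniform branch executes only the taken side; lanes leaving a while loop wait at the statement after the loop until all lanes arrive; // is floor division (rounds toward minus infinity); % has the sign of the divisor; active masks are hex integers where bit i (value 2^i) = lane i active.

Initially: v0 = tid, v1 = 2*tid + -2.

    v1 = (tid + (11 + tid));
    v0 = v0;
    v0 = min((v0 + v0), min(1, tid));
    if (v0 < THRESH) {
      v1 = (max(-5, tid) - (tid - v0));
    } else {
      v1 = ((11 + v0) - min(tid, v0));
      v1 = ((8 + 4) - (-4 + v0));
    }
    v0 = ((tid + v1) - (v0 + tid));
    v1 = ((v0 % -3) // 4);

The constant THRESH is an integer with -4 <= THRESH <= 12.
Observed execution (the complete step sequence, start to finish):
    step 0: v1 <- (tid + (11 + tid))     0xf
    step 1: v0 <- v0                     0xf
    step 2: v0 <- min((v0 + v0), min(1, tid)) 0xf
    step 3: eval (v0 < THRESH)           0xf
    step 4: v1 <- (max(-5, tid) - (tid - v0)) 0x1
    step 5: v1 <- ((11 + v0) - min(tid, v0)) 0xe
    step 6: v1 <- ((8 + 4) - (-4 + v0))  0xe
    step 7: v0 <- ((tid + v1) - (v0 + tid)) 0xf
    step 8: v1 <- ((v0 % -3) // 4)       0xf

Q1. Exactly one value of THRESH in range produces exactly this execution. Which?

Answer: THRESH = 1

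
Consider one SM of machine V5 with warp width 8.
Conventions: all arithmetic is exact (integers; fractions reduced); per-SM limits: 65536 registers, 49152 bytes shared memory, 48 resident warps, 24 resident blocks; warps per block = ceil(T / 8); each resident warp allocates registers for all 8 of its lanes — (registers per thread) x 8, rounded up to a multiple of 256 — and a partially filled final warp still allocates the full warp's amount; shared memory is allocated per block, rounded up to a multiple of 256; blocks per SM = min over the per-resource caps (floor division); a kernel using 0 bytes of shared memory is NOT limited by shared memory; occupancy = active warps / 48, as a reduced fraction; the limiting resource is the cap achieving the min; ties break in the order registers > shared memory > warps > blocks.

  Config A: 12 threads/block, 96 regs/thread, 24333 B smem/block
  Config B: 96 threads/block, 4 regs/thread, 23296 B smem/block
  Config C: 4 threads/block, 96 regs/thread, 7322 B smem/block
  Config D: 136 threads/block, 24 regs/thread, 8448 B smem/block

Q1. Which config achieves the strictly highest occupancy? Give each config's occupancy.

occupancies: A 1/12, B 1/2, C 1/8, D 17/24

Answer: D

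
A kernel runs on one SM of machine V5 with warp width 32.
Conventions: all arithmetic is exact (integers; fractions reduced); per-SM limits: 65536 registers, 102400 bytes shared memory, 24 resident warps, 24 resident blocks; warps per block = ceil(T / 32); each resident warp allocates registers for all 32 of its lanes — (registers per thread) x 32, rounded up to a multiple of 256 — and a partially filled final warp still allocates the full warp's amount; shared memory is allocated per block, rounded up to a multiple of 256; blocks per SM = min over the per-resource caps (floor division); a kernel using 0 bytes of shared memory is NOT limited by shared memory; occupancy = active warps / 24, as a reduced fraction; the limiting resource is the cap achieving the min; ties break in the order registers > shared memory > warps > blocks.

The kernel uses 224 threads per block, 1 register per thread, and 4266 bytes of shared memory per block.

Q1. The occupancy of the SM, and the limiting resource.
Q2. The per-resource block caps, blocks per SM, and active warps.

Answer: occupancy 7/8, limited by warps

registers: 36 blocks
shared memory: 23 blocks
warps: 3 blocks
blocks: 24 blocks

Answer: 3 blocks, 21 active warps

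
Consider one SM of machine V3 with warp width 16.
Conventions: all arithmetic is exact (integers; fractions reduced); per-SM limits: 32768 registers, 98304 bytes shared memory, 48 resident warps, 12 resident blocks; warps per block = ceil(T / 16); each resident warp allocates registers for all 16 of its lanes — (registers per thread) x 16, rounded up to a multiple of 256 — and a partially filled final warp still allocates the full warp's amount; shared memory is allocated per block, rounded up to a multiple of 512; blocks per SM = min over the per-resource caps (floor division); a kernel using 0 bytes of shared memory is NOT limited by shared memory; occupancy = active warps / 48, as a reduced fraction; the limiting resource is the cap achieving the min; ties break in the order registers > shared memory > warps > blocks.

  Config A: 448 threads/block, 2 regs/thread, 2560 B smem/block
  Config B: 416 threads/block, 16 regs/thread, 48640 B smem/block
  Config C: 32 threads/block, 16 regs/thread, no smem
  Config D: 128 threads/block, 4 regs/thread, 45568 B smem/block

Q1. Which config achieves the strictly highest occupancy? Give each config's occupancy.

occupancies: A 7/12, B 13/24, C 1/2, D 1/3

Answer: A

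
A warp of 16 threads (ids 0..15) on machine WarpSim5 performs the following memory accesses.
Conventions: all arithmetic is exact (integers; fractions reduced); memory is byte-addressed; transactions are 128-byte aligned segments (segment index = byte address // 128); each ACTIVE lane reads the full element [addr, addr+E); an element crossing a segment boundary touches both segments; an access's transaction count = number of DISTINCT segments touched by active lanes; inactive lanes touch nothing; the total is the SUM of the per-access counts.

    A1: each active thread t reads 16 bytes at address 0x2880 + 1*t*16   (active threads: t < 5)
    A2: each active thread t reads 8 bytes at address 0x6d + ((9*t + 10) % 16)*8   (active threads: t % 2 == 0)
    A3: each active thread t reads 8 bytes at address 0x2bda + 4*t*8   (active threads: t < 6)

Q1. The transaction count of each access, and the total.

A1: 1 transaction
A2: 2 transactions
A3: 3 transactions

Answer: 1,2,3; total 6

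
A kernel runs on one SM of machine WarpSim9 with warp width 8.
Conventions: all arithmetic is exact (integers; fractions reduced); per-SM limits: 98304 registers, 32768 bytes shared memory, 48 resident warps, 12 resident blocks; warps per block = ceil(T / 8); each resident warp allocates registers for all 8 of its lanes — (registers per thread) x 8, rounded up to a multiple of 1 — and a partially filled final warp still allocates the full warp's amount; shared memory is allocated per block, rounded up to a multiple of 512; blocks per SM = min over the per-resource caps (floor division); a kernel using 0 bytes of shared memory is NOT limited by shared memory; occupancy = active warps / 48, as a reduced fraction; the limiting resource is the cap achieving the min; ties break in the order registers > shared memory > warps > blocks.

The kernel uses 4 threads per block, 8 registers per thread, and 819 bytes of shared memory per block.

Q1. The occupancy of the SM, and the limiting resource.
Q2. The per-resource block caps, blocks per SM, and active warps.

Answer: occupancy 1/4, limited by blocks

registers: 1536 blocks
shared memory: 32 blocks
warps: 48 blocks
blocks: 12 blocks

Answer: 12 blocks, 12 active warps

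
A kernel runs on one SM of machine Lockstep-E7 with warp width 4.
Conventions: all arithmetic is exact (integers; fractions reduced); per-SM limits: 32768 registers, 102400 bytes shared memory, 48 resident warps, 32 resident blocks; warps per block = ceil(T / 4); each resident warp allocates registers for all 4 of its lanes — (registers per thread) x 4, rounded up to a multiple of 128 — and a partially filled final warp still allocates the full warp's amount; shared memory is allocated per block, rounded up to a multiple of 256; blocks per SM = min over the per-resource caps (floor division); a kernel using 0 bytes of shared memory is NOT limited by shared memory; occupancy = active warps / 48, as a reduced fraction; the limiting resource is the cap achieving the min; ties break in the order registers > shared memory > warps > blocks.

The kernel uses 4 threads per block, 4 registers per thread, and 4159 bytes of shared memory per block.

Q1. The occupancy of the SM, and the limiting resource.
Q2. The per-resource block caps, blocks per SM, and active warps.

Answer: occupancy 23/48, limited by shared memory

registers: 256 blocks
shared memory: 23 blocks
warps: 48 blocks
blocks: 32 blocks

Answer: 23 blocks, 23 active warps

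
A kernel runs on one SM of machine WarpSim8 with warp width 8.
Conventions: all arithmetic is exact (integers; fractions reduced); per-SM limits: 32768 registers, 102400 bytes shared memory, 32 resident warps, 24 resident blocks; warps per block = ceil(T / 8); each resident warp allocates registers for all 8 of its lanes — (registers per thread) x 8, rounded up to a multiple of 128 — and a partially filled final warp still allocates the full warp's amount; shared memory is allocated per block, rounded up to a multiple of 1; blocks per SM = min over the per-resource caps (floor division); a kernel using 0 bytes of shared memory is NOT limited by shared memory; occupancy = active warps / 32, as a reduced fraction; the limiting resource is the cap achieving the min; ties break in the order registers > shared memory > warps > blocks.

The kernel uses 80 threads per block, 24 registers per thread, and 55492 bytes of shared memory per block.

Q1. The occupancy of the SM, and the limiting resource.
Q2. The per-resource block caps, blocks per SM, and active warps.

Answer: occupancy 5/16, limited by shared memory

registers: 12 blocks
shared memory: 1 block
warps: 3 blocks
blocks: 24 blocks

Answer: 1 block, 10 active warps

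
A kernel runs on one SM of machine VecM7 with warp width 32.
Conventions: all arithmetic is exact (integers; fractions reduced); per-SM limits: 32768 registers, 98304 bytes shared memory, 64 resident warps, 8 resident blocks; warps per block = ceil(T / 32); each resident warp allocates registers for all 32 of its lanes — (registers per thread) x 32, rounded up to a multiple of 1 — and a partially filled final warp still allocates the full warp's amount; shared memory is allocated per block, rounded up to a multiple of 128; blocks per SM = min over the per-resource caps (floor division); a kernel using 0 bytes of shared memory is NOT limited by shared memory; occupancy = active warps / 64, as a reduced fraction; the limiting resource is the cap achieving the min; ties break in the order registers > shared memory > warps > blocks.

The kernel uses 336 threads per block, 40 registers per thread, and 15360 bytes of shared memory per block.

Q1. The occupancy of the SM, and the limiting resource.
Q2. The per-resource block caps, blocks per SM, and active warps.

Answer: occupancy 11/32, limited by registers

registers: 2 blocks
shared memory: 6 blocks
warps: 5 blocks
blocks: 8 blocks

Answer: 2 blocks, 22 active warps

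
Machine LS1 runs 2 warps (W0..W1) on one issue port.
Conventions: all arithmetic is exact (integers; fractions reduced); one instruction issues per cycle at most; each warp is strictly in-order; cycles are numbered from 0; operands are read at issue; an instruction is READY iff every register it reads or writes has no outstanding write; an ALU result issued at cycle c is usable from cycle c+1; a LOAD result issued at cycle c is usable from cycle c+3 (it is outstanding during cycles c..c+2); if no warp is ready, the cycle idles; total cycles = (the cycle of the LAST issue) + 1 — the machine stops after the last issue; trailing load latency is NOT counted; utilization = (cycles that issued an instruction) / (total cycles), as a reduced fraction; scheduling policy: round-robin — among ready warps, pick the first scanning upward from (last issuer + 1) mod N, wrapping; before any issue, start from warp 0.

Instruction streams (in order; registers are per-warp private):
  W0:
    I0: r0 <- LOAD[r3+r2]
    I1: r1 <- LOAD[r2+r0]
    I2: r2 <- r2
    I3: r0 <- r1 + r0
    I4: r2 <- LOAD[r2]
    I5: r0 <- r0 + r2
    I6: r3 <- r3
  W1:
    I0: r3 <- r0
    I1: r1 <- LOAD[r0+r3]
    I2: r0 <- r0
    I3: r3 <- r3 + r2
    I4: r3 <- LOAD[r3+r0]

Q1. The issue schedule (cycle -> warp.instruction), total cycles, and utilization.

cycle 0: W0.I0
cycle 1: W1.I0
cycle 2: W1.I1
cycle 3: W0.I1
cycle 4: W1.I2
cycle 5: W0.I2
cycle 6: W1.I3
cycle 7: W0.I3
cycle 8: W1.I4
cycle 9: W0.I4
cycle 10: idle
cycle 11: idle
cycle 12: W0.I5
cycle 13: W0.I6

Answer: 14 cycles, utilization 6/7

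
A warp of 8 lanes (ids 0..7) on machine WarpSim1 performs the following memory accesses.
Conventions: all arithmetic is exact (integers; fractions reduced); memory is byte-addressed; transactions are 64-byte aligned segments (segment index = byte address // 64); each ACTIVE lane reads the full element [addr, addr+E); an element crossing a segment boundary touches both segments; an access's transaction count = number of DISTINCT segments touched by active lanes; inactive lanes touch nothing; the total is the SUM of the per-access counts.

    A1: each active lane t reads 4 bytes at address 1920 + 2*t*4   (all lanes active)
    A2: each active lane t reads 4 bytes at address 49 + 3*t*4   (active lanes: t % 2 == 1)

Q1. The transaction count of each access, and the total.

A1: 1 transaction
A2: 3 transactions

Answer: 1,3; total 4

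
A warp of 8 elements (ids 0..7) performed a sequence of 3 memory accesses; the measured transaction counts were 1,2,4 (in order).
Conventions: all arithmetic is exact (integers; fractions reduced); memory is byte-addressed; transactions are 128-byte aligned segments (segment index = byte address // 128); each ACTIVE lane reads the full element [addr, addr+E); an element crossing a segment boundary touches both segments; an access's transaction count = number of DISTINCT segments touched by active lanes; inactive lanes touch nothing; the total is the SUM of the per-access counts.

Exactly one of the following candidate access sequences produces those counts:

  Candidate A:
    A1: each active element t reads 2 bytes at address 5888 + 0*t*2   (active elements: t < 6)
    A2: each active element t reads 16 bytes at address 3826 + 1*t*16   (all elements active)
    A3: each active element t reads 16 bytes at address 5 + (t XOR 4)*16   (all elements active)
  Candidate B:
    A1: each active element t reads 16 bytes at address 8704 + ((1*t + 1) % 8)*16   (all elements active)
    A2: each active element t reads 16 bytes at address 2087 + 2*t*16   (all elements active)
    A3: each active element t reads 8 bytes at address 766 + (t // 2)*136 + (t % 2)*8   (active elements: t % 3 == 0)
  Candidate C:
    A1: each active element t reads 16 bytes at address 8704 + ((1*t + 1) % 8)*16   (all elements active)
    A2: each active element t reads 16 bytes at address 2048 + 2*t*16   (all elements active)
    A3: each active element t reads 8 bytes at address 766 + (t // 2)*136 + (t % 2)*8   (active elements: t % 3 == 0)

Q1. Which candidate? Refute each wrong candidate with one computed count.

A: A3 gives 2 transactions, not 4
B: A2 gives 3 transactions, not 2
C: all counts match (1,2,4)

Answer: C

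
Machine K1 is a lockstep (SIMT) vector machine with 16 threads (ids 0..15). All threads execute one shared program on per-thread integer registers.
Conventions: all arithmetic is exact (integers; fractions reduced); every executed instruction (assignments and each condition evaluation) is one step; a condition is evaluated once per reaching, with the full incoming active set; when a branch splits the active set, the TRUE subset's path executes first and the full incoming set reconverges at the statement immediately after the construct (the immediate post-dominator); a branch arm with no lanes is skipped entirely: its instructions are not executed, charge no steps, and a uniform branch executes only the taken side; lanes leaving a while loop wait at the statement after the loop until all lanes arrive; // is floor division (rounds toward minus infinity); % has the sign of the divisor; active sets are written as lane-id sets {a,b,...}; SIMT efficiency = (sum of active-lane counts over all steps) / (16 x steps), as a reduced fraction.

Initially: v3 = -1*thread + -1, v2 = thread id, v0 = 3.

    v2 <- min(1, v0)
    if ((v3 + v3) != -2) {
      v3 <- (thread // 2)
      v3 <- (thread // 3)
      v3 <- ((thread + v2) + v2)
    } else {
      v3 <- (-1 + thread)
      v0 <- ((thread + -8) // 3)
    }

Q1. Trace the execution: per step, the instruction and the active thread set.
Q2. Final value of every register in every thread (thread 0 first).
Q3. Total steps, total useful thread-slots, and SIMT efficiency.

step 0: v2 <- min(1, v0)             {0,1,2,3,4,5,6,7,8,9,10,11,12,13,14,15}
step 1: eval ((v3 + v3) != -2)       {0,1,2,3,4,5,6,7,8,9,10,11,12,13,14,15}
step 2: v3 <- (thread // 2)          {1,2,3,4,5,6,7,8,9,10,11,12,13,14,15}
step 3: v3 <- (thread // 3)          {1,2,3,4,5,6,7,8,9,10,11,12,13,14,15}
step 4: v3 <- ((thread + v2) + v2)   {1,2,3,4,5,6,7,8,9,10,11,12,13,14,15}
step 5: v3 <- (-1 + thread)          {0}
step 6: v0 <- ((thread + -8) // 3)   {0}

Answer: 7 steps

v3: -1,3,4,5,6,7,8,9,10,11,12,13,14,15,16,17
v2: 1,1,1,1,1,1,1,1,1,1,1,1,1,1,1,1
v0: -3,3,3,3,3,3,3,3,3,3,3,3,3,3,3,3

steps = 7; useful = 79; efficiency = 79/112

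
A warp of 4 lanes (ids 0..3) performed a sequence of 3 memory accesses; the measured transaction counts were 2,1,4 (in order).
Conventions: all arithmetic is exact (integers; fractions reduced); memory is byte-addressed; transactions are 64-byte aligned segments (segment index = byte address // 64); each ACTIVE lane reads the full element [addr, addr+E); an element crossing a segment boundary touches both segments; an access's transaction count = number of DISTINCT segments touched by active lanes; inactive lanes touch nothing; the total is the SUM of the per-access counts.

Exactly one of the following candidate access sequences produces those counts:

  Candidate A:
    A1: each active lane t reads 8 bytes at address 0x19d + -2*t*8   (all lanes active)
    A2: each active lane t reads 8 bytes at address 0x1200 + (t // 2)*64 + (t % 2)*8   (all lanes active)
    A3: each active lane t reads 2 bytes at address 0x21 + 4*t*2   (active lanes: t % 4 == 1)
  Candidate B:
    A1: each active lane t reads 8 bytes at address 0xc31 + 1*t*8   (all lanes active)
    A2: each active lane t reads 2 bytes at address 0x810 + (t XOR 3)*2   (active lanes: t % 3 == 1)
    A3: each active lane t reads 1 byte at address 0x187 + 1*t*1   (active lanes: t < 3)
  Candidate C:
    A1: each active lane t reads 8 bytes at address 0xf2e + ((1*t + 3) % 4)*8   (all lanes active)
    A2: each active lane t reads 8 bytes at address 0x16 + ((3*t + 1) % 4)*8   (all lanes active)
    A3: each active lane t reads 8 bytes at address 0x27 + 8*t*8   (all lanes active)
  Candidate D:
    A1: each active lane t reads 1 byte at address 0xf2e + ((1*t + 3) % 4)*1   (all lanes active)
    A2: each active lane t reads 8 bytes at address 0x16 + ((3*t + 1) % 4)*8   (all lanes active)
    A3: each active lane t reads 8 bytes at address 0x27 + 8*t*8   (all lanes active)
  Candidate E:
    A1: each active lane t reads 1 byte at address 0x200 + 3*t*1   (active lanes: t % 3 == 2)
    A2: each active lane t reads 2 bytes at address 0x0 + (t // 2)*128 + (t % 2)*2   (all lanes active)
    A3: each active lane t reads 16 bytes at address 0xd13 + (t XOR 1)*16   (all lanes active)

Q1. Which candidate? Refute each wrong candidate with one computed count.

A: A2 gives 2 transactions, not 1
B: A3 gives 1 transaction, not 4
D: A1 gives 1 transaction, not 2
E: A1 gives 1 transaction, not 2
C: all counts match (2,1,4)

Answer: C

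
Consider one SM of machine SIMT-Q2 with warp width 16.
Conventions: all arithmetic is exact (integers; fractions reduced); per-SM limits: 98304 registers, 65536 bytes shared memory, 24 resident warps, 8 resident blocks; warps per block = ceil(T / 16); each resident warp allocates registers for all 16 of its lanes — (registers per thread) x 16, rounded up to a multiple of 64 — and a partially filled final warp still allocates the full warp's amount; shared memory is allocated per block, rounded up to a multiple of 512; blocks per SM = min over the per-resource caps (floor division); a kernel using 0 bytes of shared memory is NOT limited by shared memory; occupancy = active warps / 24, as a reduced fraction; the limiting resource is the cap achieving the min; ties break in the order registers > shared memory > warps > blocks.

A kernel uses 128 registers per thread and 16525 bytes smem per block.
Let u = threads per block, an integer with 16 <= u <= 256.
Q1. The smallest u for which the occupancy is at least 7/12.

Answer: u = 65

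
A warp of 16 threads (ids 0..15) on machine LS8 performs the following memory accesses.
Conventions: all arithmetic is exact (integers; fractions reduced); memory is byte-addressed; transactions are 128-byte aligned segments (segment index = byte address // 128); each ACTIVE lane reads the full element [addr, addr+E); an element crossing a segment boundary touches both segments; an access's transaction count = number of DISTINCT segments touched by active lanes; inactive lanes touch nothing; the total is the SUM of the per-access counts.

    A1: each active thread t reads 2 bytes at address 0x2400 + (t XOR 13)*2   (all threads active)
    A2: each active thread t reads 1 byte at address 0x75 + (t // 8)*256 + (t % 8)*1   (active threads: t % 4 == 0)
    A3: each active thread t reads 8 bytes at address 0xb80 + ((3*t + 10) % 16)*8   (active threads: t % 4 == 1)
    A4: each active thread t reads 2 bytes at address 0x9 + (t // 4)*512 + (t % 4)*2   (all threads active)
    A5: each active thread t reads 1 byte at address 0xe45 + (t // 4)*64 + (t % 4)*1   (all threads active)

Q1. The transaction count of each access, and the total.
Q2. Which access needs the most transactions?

A1: 1 transaction
A2: 2 transactions
A3: 1 transaction
A4: 4 transactions
A5: 3 transactions

Answer: 1,2,1,4,3; total 11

Answer: A4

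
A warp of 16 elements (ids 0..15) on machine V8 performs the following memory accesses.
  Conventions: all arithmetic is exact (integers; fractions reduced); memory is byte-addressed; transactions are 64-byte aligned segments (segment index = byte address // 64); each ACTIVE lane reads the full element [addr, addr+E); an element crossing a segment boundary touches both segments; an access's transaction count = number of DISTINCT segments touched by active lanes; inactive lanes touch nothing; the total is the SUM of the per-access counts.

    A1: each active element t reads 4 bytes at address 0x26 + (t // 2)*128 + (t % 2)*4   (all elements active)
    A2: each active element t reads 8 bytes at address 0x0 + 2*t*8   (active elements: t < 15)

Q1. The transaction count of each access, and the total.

A1: 8 transactions
A2: 4 transactions

Answer: 8,4; total 12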